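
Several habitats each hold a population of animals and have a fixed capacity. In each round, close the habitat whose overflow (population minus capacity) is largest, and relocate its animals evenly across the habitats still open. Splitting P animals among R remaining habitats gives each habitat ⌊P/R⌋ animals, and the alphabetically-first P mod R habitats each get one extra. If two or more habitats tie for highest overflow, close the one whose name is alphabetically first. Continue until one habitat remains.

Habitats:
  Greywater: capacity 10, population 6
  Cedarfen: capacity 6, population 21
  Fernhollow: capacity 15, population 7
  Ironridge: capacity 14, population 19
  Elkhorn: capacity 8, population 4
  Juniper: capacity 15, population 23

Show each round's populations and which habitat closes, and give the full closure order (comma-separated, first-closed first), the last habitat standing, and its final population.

Round 1: Cedarfen=21 Elkhorn=4 Fernhollow=7 Greywater=6 Ironridge=19 Juniper=23 → close Cedarfen (overflow 15)
  21÷5 = 4 each, +1 to first 1
Round 2: Elkhorn=9 Fernhollow=11 Greywater=10 Ironridge=23 Juniper=27 → close Juniper (overflow 12)
  27÷4 = 6 each, +1 to first 3
Round 3: Elkhorn=16 Fernhollow=18 Greywater=17 Ironridge=29 → close Ironridge (overflow 15)
  29÷3 = 9 each, +1 to first 2
Round 4: Elkhorn=26 Fernhollow=28 Greywater=26 → close Elkhorn (overflow 18)
  26÷2 = 13 each, +1 to first 0
Round 5: Fernhollow=41 Greywater=39 → close Greywater (overflow 29)
  39÷1 = 39 each, +1 to first 0

Closure order: Cedarfen, Juniper, Ironridge, Elkhorn, Greywater
Last habitat: Fernhollow with 80 animals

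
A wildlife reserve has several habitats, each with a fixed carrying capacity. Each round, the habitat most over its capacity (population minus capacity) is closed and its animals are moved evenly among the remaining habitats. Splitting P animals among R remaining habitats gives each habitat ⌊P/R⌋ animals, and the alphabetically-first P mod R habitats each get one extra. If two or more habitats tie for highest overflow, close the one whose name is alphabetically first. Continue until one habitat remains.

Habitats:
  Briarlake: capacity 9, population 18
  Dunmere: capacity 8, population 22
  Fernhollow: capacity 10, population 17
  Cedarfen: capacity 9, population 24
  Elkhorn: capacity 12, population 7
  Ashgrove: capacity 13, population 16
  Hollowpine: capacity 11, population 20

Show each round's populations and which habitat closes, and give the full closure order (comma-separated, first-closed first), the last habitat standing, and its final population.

Closure order: Cedarfen, Dunmere, Briarlake, Hollowpine, Fernhollow, Ashgrove
Last habitat: Elkhorn with 124 animals

Round 1: Ashgrove=16 Briarlake=18 Cedarfen=24 Dunmere=22 Elkhorn=7 Fernhollow=17 Hollowpine=20 → close Cedarfen (overflow 15)
  24÷6 = 4 each, +1 to first 0
Round 2: Ashgrove=20 Briarlake=22 Dunmere=26 Elkhorn=11 Fernhollow=21 Hollowpine=24 → close Dunmere (overflow 18)
  26÷5 = 5 each, +1 to first 1
Round 3: Ashgrove=26 Briarlake=27 Elkhorn=16 Fernhollow=26 Hollowpine=29 → close Briarlake (overflow 18)
  27÷4 = 6 each, +1 to first 3
Round 4: Ashgrove=33 Elkhorn=23 Fernhollow=33 Hollowpine=35 → close Hollowpine (overflow 24)
  35÷3 = 11 each, +1 to first 2
Round 5: Ashgrove=45 Elkhorn=35 Fernhollow=44 → close Fernhollow (overflow 34)
  44÷2 = 22 each, +1 to first 0
Round 6: Ashgrove=67 Elkhorn=57 → close Ashgrove (overflow 54)
  67÷1 = 67 each, +1 to first 0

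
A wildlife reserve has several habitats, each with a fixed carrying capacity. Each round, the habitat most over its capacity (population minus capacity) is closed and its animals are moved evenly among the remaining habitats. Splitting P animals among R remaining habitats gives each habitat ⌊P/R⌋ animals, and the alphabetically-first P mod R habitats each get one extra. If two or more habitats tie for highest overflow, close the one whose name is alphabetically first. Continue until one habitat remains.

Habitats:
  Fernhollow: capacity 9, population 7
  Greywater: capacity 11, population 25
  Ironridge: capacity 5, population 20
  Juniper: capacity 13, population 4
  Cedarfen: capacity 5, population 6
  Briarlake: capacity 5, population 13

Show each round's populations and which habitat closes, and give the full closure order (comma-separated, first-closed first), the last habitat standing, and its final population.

Closure order: Ironridge, Greywater, Briarlake, Cedarfen, Fernhollow
Last habitat: Juniper with 75 animals

Round 1: Briarlake=13 Cedarfen=6 Fernhollow=7 Greywater=25 Ironridge=20 Juniper=4 → close Ironridge (overflow 15)
  20÷5 = 4 each, +1 to first 0
Round 2: Briarlake=17 Cedarfen=10 Fernhollow=11 Greywater=29 Juniper=8 → close Greywater (overflow 18)
  29÷4 = 7 each, +1 to first 1
Round 3: Briarlake=25 Cedarfen=17 Fernhollow=18 Juniper=15 → close Briarlake (overflow 20)
  25÷3 = 8 each, +1 to first 1
Round 4: Cedarfen=26 Fernhollow=26 Juniper=23 → close Cedarfen (overflow 21)
  26÷2 = 13 each, +1 to first 0
Round 5: Fernhollow=39 Juniper=36 → close Fernhollow (overflow 30)
  39÷1 = 39 each, +1 to first 0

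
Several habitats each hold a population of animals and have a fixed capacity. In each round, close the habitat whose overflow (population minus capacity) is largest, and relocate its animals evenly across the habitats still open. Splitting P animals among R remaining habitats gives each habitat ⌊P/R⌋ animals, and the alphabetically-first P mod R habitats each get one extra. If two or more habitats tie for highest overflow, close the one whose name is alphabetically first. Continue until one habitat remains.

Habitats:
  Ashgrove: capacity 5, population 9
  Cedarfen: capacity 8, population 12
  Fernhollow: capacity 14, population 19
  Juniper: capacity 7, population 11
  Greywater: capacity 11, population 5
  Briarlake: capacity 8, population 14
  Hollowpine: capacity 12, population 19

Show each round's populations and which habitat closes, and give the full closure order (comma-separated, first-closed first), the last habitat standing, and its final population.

Closure order: Hollowpine, Briarlake, Ashgrove, Cedarfen, Fernhollow, Juniper
Last habitat: Greywater with 89 animals

Round 1: Ashgrove=9 Briarlake=14 Cedarfen=12 Fernhollow=19 Greywater=5 Hollowpine=19 Juniper=11 → close Hollowpine (overflow 7)
  19÷6 = 3 each, +1 to first 1
Round 2: Ashgrove=13 Briarlake=17 Cedarfen=15 Fernhollow=22 Greywater=8 Juniper=14 → close Briarlake (overflow 9)
  17÷5 = 3 each, +1 to first 2
Round 3: Ashgrove=17 Cedarfen=19 Fernhollow=25 Greywater=11 Juniper=17 → close Ashgrove (overflow 12)
  17÷4 = 4 each, +1 to first 1
Round 4: Cedarfen=24 Fernhollow=29 Greywater=15 Juniper=21 → close Cedarfen (overflow 16)
  24÷3 = 8 each, +1 to first 0
Round 5: Fernhollow=37 Greywater=23 Juniper=29 → close Fernhollow (overflow 23)
  37÷2 = 18 each, +1 to first 1
Round 6: Greywater=42 Juniper=47 → close Juniper (overflow 40)
  47÷1 = 47 each, +1 to first 0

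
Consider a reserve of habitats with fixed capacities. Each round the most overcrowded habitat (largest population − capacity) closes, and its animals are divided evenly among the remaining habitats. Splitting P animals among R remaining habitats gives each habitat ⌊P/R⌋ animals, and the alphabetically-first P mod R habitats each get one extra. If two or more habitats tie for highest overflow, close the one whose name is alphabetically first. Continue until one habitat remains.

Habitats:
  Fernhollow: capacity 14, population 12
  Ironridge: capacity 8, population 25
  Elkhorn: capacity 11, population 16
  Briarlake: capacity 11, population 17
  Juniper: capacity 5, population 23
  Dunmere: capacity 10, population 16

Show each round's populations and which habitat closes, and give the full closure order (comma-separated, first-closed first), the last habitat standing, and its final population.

Closure order: Juniper, Ironridge, Briarlake, Dunmere, Elkhorn
Last habitat: Fernhollow with 109 animals

Round 1: Briarlake=17 Dunmere=16 Elkhorn=16 Fernhollow=12 Ironridge=25 Juniper=23 → close Juniper (overflow 18)
  23÷5 = 4 each, +1 to first 3
Round 2: Briarlake=22 Dunmere=21 Elkhorn=21 Fernhollow=16 Ironridge=29 → close Ironridge (overflow 21)
  29÷4 = 7 each, +1 to first 1
Round 3: Briarlake=30 Dunmere=28 Elkhorn=28 Fernhollow=23 → close Briarlake (overflow 19)
  30÷3 = 10 each, +1 to first 0
Round 4: Dunmere=38 Elkhorn=38 Fernhollow=33 → close Dunmere (overflow 28)
  38÷2 = 19 each, +1 to first 0
Round 5: Elkhorn=57 Fernhollow=52 → close Elkhorn (overflow 46)
  57÷1 = 57 each, +1 to first 0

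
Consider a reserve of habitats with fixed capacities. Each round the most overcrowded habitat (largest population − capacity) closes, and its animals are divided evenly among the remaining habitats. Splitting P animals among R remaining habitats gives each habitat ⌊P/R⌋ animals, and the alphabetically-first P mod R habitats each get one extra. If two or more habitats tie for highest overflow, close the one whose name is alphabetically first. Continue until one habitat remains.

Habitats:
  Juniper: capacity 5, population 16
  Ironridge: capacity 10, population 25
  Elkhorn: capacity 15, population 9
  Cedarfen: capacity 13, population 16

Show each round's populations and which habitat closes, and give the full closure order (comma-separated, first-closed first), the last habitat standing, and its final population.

Round 1: Cedarfen=16 Elkhorn=9 Ironridge=25 Juniper=16 → close Ironridge (overflow 15)
  25÷3 = 8 each, +1 to first 1
Round 2: Cedarfen=25 Elkhorn=17 Juniper=24 → close Juniper (overflow 19)
  24÷2 = 12 each, +1 to first 0
Round 3: Cedarfen=37 Elkhorn=29 → close Cedarfen (overflow 24)
  37÷1 = 37 each, +1 to first 0

Closure order: Ironridge, Juniper, Cedarfen
Last habitat: Elkhorn with 66 animals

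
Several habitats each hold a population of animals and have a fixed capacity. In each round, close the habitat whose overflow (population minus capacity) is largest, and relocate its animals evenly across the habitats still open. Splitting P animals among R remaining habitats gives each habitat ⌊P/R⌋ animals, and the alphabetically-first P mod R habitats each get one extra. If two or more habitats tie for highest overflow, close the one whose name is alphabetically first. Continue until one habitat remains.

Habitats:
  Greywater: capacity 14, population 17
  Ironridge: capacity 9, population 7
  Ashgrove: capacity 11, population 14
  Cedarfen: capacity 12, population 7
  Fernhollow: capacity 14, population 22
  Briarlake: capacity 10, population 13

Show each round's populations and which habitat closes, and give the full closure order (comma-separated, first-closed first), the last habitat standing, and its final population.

Closure order: Fernhollow, Ashgrove, Briarlake, Greywater, Ironridge
Last habitat: Cedarfen with 80 animals

Round 1: Ashgrove=14 Briarlake=13 Cedarfen=7 Fernhollow=22 Greywater=17 Ironridge=7 → close Fernhollow (overflow 8)
  22÷5 = 4 each, +1 to first 2
Round 2: Ashgrove=19 Briarlake=18 Cedarfen=11 Greywater=21 Ironridge=11 → close Ashgrove (overflow 8)
  19÷4 = 4 each, +1 to first 3
Round 3: Briarlake=23 Cedarfen=16 Greywater=26 Ironridge=15 → close Briarlake (overflow 13)
  23÷3 = 7 each, +1 to first 2
Round 4: Cedarfen=24 Greywater=34 Ironridge=22 → close Greywater (overflow 20)
  34÷2 = 17 each, +1 to first 0
Round 5: Cedarfen=41 Ironridge=39 → close Ironridge (overflow 30)
  39÷1 = 39 each, +1 to first 0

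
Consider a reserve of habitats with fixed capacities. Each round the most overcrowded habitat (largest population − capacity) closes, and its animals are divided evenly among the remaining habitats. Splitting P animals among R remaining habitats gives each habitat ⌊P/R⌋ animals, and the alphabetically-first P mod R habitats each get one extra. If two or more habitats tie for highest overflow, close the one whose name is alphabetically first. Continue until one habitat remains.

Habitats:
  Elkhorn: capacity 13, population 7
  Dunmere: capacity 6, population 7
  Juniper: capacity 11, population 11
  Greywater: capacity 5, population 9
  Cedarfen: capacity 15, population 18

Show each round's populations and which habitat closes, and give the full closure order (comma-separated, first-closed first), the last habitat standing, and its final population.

Closure order: Greywater, Cedarfen, Dunmere, Juniper
Last habitat: Elkhorn with 52 animals

Round 1: Cedarfen=18 Dunmere=7 Elkhorn=7 Greywater=9 Juniper=11 → close Greywater (overflow 4)
  9÷4 = 2 each, +1 to first 1
Round 2: Cedarfen=21 Dunmere=9 Elkhorn=9 Juniper=13 → close Cedarfen (overflow 6)
  21÷3 = 7 each, +1 to first 0
Round 3: Dunmere=16 Elkhorn=16 Juniper=20 → close Dunmere (overflow 10)
  16÷2 = 8 each, +1 to first 0
Round 4: Elkhorn=24 Juniper=28 → close Juniper (overflow 17)
  28÷1 = 28 each, +1 to first 0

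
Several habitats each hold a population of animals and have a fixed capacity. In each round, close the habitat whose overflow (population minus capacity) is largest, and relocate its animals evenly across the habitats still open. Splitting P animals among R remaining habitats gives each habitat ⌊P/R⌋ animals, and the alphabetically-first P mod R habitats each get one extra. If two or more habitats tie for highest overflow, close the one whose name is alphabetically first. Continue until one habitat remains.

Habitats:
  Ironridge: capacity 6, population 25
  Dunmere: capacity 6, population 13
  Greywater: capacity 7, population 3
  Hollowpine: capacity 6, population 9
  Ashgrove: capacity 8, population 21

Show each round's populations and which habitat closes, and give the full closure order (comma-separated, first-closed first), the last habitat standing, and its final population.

Closure order: Ironridge, Ashgrove, Dunmere, Hollowpine
Last habitat: Greywater with 71 animals

Round 1: Ashgrove=21 Dunmere=13 Greywater=3 Hollowpine=9 Ironridge=25 → close Ironridge (overflow 19)
  25÷4 = 6 each, +1 to first 1
Round 2: Ashgrove=28 Dunmere=19 Greywater=9 Hollowpine=15 → close Ashgrove (overflow 20)
  28÷3 = 9 each, +1 to first 1
Round 3: Dunmere=29 Greywater=18 Hollowpine=24 → close Dunmere (overflow 23)
  29÷2 = 14 each, +1 to first 1
Round 4: Greywater=33 Hollowpine=38 → close Hollowpine (overflow 32)
  38÷1 = 38 each, +1 to first 0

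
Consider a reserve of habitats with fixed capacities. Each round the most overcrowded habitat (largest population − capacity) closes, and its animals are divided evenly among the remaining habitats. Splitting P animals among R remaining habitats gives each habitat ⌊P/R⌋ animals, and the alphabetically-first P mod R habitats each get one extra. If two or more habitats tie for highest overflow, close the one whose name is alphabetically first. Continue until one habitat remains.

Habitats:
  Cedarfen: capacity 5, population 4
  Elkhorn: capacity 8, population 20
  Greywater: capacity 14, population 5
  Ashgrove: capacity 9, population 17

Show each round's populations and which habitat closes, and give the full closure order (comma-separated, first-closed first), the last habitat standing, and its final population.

Round 1: Ashgrove=17 Cedarfen=4 Elkhorn=20 Greywater=5 → close Elkhorn (overflow 12)
  20÷3 = 6 each, +1 to first 2
Round 2: Ashgrove=24 Cedarfen=11 Greywater=11 → close Ashgrove (overflow 15)
  24÷2 = 12 each, +1 to first 0
Round 3: Cedarfen=23 Greywater=23 → close Cedarfen (overflow 18)
  23÷1 = 23 each, +1 to first 0

Closure order: Elkhorn, Ashgrove, Cedarfen
Last habitat: Greywater with 46 animals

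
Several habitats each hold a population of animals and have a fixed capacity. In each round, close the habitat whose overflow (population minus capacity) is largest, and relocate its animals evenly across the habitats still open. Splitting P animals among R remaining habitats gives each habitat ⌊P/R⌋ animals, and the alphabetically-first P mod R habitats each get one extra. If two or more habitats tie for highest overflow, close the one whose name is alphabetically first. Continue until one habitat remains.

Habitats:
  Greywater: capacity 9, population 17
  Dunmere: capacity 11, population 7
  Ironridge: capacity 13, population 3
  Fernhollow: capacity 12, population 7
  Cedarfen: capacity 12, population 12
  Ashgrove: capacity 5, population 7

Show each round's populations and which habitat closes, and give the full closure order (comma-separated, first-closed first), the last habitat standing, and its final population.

Round 1: Ashgrove=7 Cedarfen=12 Dunmere=7 Fernhollow=7 Greywater=17 Ironridge=3 → close Greywater (overflow 8)
  17÷5 = 3 each, +1 to first 2
Round 2: Ashgrove=11 Cedarfen=16 Dunmere=10 Fernhollow=10 Ironridge=6 → close Ashgrove (overflow 6)
  11÷4 = 2 each, +1 to first 3
Round 3: Cedarfen=19 Dunmere=13 Fernhollow=13 Ironridge=8 → close Cedarfen (overflow 7)
  19÷3 = 6 each, +1 to first 1
Round 4: Dunmere=20 Fernhollow=19 Ironridge=14 → close Dunmere (overflow 9)
  20÷2 = 10 each, +1 to first 0
Round 5: Fernhollow=29 Ironridge=24 → close Fernhollow (overflow 17)
  29÷1 = 29 each, +1 to first 0

Closure order: Greywater, Ashgrove, Cedarfen, Dunmere, Fernhollow
Last habitat: Ironridge with 53 animals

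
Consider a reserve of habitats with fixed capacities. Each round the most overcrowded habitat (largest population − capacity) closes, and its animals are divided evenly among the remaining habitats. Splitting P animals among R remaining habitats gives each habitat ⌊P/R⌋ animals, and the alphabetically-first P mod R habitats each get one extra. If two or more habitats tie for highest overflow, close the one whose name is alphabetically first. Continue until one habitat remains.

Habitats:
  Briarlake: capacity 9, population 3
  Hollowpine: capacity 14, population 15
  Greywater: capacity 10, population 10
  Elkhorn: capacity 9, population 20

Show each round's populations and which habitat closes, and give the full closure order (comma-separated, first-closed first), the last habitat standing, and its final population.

Round 1: Briarlake=3 Elkhorn=20 Greywater=10 Hollowpine=15 → close Elkhorn (overflow 11)
  20÷3 = 6 each, +1 to first 2
Round 2: Briarlake=10 Greywater=17 Hollowpine=21 → close Greywater (overflow 7)
  17÷2 = 8 each, +1 to first 1
Round 3: Briarlake=19 Hollowpine=29 → close Hollowpine (overflow 15)
  29÷1 = 29 each, +1 to first 0

Closure order: Elkhorn, Greywater, Hollowpine
Last habitat: Briarlake with 48 animals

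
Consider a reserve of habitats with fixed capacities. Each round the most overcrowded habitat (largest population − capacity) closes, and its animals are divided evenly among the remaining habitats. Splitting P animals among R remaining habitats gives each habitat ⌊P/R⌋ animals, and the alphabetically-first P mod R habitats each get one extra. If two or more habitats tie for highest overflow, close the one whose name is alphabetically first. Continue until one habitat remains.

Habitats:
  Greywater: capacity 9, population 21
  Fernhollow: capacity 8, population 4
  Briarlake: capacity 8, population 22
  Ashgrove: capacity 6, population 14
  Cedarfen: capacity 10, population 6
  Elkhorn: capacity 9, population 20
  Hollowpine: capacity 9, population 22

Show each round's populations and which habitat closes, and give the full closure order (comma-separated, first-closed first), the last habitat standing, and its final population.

Round 1: Ashgrove=14 Briarlake=22 Cedarfen=6 Elkhorn=20 Fernhollow=4 Greywater=21 Hollowpine=22 → close Briarlake (overflow 14)
  22÷6 = 3 each, +1 to first 4
Round 2: Ashgrove=18 Cedarfen=10 Elkhorn=24 Fernhollow=8 Greywater=24 Hollowpine=25 → close Hollowpine (overflow 16)
  25÷5 = 5 each, +1 to first 0
Round 3: Ashgrove=23 Cedarfen=15 Elkhorn=29 Fernhollow=13 Greywater=29 → close Elkhorn (overflow 20)
  29÷4 = 7 each, +1 to first 1
Round 4: Ashgrove=31 Cedarfen=22 Fernhollow=20 Greywater=36 → close Greywater (overflow 27)
  36÷3 = 12 each, +1 to first 0
Round 5: Ashgrove=43 Cedarfen=34 Fernhollow=32 → close Ashgrove (overflow 37)
  43÷2 = 21 each, +1 to first 1
Round 6: Cedarfen=56 Fernhollow=53 → close Cedarfen (overflow 46)
  56÷1 = 56 each, +1 to first 0

Closure order: Briarlake, Hollowpine, Elkhorn, Greywater, Ashgrove, Cedarfen
Last habitat: Fernhollow with 109 animals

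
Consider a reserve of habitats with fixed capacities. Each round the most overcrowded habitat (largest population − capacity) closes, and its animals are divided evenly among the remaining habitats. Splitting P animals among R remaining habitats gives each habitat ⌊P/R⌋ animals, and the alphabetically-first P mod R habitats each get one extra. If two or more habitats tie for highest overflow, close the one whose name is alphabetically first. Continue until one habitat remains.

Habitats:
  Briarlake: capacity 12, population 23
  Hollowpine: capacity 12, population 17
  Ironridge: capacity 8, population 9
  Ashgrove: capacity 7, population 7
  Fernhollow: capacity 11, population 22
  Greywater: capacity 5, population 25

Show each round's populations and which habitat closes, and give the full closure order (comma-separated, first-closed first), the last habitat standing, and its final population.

Round 1: Ashgrove=7 Briarlake=23 Fernhollow=22 Greywater=25 Hollowpine=17 Ironridge=9 → close Greywater (overflow 20)
  25÷5 = 5 each, +1 to first 0
Round 2: Ashgrove=12 Briarlake=28 Fernhollow=27 Hollowpine=22 Ironridge=14 → close Briarlake (overflow 16)
  28÷4 = 7 each, +1 to first 0
Round 3: Ashgrove=19 Fernhollow=34 Hollowpine=29 Ironridge=21 → close Fernhollow (overflow 23)
  34÷3 = 11 each, +1 to first 1
Round 4: Ashgrove=31 Hollowpine=40 Ironridge=32 → close Hollowpine (overflow 28)
  40÷2 = 20 each, +1 to first 0
Round 5: Ashgrove=51 Ironridge=52 → close Ashgrove (overflow 44)
  51÷1 = 51 each, +1 to first 0

Closure order: Greywater, Briarlake, Fernhollow, Hollowpine, Ashgrove
Last habitat: Ironridge with 103 animals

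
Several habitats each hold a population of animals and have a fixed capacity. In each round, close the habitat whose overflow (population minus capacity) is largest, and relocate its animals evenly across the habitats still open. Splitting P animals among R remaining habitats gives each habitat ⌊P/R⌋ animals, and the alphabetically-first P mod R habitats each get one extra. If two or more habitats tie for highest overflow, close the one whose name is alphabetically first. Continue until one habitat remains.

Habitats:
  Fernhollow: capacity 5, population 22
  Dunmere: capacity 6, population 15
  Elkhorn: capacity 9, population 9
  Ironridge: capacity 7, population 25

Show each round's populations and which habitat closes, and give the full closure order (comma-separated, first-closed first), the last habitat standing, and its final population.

Closure order: Ironridge, Fernhollow, Dunmere
Last habitat: Elkhorn with 71 animals

Round 1: Dunmere=15 Elkhorn=9 Fernhollow=22 Ironridge=25 → close Ironridge (overflow 18)
  25÷3 = 8 each, +1 to first 1
Round 2: Dunmere=24 Elkhorn=17 Fernhollow=30 → close Fernhollow (overflow 25)
  30÷2 = 15 each, +1 to first 0
Round 3: Dunmere=39 Elkhorn=32 → close Dunmere (overflow 33)
  39÷1 = 39 each, +1 to first 0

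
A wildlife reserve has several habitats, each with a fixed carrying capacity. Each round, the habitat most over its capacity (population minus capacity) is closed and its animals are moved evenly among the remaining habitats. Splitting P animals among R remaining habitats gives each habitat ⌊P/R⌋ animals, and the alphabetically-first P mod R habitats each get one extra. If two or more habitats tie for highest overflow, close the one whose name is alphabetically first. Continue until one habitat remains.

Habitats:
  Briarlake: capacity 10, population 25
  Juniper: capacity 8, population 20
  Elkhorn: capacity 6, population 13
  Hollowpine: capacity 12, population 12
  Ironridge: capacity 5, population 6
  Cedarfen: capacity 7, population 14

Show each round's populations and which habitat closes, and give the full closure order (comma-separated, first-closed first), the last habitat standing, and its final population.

Closure order: Briarlake, Juniper, Cedarfen, Elkhorn, Hollowpine
Last habitat: Ironridge with 90 animals

Round 1: Briarlake=25 Cedarfen=14 Elkhorn=13 Hollowpine=12 Ironridge=6 Juniper=20 → close Briarlake (overflow 15)
  25÷5 = 5 each, +1 to first 0
Round 2: Cedarfen=19 Elkhorn=18 Hollowpine=17 Ironridge=11 Juniper=25 → close Juniper (overflow 17)
  25÷4 = 6 each, +1 to first 1
Round 3: Cedarfen=26 Elkhorn=24 Hollowpine=23 Ironridge=17 → close Cedarfen (overflow 19)
  26÷3 = 8 each, +1 to first 2
Round 4: Elkhorn=33 Hollowpine=32 Ironridge=25 → close Elkhorn (overflow 27)
  33÷2 = 16 each, +1 to first 1
Round 5: Hollowpine=49 Ironridge=41 → close Hollowpine (overflow 37)
  49÷1 = 49 each, +1 to first 0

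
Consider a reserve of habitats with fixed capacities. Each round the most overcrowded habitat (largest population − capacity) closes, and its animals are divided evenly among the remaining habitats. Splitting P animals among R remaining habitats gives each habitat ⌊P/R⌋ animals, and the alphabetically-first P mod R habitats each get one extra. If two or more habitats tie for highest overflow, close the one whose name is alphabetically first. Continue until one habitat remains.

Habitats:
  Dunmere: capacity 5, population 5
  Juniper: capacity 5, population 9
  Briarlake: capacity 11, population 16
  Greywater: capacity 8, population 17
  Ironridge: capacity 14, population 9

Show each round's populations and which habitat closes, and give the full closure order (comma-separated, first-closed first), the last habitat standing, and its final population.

Closure order: Greywater, Briarlake, Juniper, Dunmere
Last habitat: Ironridge with 56 animals

Round 1: Briarlake=16 Dunmere=5 Greywater=17 Ironridge=9 Juniper=9 → close Greywater (overflow 9)
  17÷4 = 4 each, +1 to first 1
Round 2: Briarlake=21 Dunmere=9 Ironridge=13 Juniper=13 → close Briarlake (overflow 10)
  21÷3 = 7 each, +1 to first 0
Round 3: Dunmere=16 Ironridge=20 Juniper=20 → close Juniper (overflow 15)
  20÷2 = 10 each, +1 to first 0
Round 4: Dunmere=26 Ironridge=30 → close Dunmere (overflow 21)
  26÷1 = 26 each, +1 to first 0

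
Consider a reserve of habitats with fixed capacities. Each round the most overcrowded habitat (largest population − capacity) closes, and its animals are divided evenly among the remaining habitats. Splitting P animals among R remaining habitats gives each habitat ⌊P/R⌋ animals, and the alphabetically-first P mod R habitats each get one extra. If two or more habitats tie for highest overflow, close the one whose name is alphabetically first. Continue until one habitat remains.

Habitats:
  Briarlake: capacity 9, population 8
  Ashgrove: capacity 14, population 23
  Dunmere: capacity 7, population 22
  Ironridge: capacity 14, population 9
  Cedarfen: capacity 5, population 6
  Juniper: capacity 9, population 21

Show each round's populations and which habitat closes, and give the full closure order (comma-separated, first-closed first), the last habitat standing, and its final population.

Closure order: Dunmere, Juniper, Ashgrove, Cedarfen, Briarlake
Last habitat: Ironridge with 89 animals

Round 1: Ashgrove=23 Briarlake=8 Cedarfen=6 Dunmere=22 Ironridge=9 Juniper=21 → close Dunmere (overflow 15)
  22÷5 = 4 each, +1 to first 2
Round 2: Ashgrove=28 Briarlake=13 Cedarfen=10 Ironridge=13 Juniper=25 → close Juniper (overflow 16)
  25÷4 = 6 each, +1 to first 1
Round 3: Ashgrove=35 Briarlake=19 Cedarfen=16 Ironridge=19 → close Ashgrove (overflow 21)
  35÷3 = 11 each, +1 to first 2
Round 4: Briarlake=31 Cedarfen=28 Ironridge=30 → close Cedarfen (overflow 23)
  28÷2 = 14 each, +1 to first 0
Round 5: Briarlake=45 Ironridge=44 → close Briarlake (overflow 36)
  45÷1 = 45 each, +1 to first 0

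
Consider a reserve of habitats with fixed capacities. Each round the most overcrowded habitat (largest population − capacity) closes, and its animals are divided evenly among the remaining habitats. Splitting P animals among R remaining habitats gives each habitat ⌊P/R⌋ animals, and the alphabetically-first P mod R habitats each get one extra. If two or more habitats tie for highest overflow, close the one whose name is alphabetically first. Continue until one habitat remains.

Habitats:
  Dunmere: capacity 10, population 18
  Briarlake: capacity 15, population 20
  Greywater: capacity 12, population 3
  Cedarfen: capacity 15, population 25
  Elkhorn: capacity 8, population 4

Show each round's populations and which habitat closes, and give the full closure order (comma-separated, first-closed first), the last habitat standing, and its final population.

Round 1: Briarlake=20 Cedarfen=25 Dunmere=18 Elkhorn=4 Greywater=3 → close Cedarfen (overflow 10)
  25÷4 = 6 each, +1 to first 1
Round 2: Briarlake=27 Dunmere=24 Elkhorn=10 Greywater=9 → close Dunmere (overflow 14)
  24÷3 = 8 each, +1 to first 0
Round 3: Briarlake=35 Elkhorn=18 Greywater=17 → close Briarlake (overflow 20)
  35÷2 = 17 each, +1 to first 1
Round 4: Elkhorn=36 Greywater=34 → close Elkhorn (overflow 28)
  36÷1 = 36 each, +1 to first 0

Closure order: Cedarfen, Dunmere, Briarlake, Elkhorn
Last habitat: Greywater with 70 animals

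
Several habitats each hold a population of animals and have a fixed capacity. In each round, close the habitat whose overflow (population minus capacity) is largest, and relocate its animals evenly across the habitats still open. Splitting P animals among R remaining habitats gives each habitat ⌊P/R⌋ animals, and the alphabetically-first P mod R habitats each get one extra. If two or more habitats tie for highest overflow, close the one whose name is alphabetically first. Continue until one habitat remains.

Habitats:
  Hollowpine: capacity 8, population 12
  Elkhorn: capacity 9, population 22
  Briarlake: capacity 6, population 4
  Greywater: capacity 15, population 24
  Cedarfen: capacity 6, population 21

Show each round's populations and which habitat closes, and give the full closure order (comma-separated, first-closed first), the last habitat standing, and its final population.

Closure order: Cedarfen, Elkhorn, Greywater, Hollowpine
Last habitat: Briarlake with 83 animals

Round 1: Briarlake=4 Cedarfen=21 Elkhorn=22 Greywater=24 Hollowpine=12 → close Cedarfen (overflow 15)
  21÷4 = 5 each, +1 to first 1
Round 2: Briarlake=10 Elkhorn=27 Greywater=29 Hollowpine=17 → close Elkhorn (overflow 18)
  27÷3 = 9 each, +1 to first 0
Round 3: Briarlake=19 Greywater=38 Hollowpine=26 → close Greywater (overflow 23)
  38÷2 = 19 each, +1 to first 0
Round 4: Briarlake=38 Hollowpine=45 → close Hollowpine (overflow 37)
  45÷1 = 45 each, +1 to first 0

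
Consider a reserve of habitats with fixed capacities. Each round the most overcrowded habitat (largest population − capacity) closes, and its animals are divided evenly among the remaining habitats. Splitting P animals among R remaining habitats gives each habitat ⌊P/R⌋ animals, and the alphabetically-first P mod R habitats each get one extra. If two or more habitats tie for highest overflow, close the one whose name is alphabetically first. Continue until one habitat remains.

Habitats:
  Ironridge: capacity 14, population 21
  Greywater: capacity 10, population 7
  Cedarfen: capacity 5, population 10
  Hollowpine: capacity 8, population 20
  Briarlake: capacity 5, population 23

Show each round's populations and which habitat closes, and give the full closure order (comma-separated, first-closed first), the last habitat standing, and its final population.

Closure order: Briarlake, Hollowpine, Cedarfen, Ironridge
Last habitat: Greywater with 81 animals

Round 1: Briarlake=23 Cedarfen=10 Greywater=7 Hollowpine=20 Ironridge=21 → close Briarlake (overflow 18)
  23÷4 = 5 each, +1 to first 3
Round 2: Cedarfen=16 Greywater=13 Hollowpine=26 Ironridge=26 → close Hollowpine (overflow 18)
  26÷3 = 8 each, +1 to first 2
Round 3: Cedarfen=25 Greywater=22 Ironridge=34 → close Cedarfen (overflow 20)
  25÷2 = 12 each, +1 to first 1
Round 4: Greywater=35 Ironridge=46 → close Ironridge (overflow 32)
  46÷1 = 46 each, +1 to first 0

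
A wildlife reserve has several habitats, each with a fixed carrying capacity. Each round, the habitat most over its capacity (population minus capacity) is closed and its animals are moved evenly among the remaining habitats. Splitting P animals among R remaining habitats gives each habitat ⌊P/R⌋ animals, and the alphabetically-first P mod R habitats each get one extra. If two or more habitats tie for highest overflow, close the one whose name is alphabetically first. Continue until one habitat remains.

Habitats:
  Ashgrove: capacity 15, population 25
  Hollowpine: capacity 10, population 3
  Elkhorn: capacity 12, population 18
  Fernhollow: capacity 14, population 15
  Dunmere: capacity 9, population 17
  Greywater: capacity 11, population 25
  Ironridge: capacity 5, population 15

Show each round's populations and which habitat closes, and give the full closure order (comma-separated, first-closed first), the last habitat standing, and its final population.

Round 1: Ashgrove=25 Dunmere=17 Elkhorn=18 Fernhollow=15 Greywater=25 Hollowpine=3 Ironridge=15 → close Greywater (overflow 14)
  25÷6 = 4 each, +1 to first 1
Round 2: Ashgrove=30 Dunmere=21 Elkhorn=22 Fernhollow=19 Hollowpine=7 Ironridge=19 → close Ashgrove (overflow 15)
  30÷5 = 6 each, +1 to first 0
Round 3: Dunmere=27 Elkhorn=28 Fernhollow=25 Hollowpine=13 Ironridge=25 → close Ironridge (overflow 20)
  25÷4 = 6 each, +1 to first 1
Round 4: Dunmere=34 Elkhorn=34 Fernhollow=31 Hollowpine=19 → close Dunmere (overflow 25)
  34÷3 = 11 each, +1 to first 1
Round 5: Elkhorn=46 Fernhollow=42 Hollowpine=30 → close Elkhorn (overflow 34)
  46÷2 = 23 each, +1 to first 0
Round 6: Fernhollow=65 Hollowpine=53 → close Fernhollow (overflow 51)
  65÷1 = 65 each, +1 to first 0

Closure order: Greywater, Ashgrove, Ironridge, Dunmere, Elkhorn, Fernhollow
Last habitat: Hollowpine with 118 animals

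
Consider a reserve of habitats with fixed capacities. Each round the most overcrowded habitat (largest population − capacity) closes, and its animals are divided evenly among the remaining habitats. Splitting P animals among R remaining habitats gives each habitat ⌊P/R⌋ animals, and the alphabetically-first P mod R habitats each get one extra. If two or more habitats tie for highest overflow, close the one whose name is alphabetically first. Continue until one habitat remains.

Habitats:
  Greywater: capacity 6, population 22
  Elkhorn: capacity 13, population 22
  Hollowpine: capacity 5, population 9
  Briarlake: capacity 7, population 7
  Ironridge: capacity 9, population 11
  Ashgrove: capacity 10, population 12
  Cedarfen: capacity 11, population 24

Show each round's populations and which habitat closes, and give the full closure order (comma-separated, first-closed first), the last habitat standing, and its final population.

Closure order: Greywater, Cedarfen, Elkhorn, Ashgrove, Hollowpine, Briarlake
Last habitat: Ironridge with 107 animals

Round 1: Ashgrove=12 Briarlake=7 Cedarfen=24 Elkhorn=22 Greywater=22 Hollowpine=9 Ironridge=11 → close Greywater (overflow 16)
  22÷6 = 3 each, +1 to first 4
Round 2: Ashgrove=16 Briarlake=11 Cedarfen=28 Elkhorn=26 Hollowpine=12 Ironridge=14 → close Cedarfen (overflow 17)
  28÷5 = 5 each, +1 to first 3
Round 3: Ashgrove=22 Briarlake=17 Elkhorn=32 Hollowpine=17 Ironridge=19 → close Elkhorn (overflow 19)
  32÷4 = 8 each, +1 to first 0
Round 4: Ashgrove=30 Briarlake=25 Hollowpine=25 Ironridge=27 → close Ashgrove (overflow 20)
  30÷3 = 10 each, +1 to first 0
Round 5: Briarlake=35 Hollowpine=35 Ironridge=37 → close Hollowpine (overflow 30)
  35÷2 = 17 each, +1 to first 1
Round 6: Briarlake=53 Ironridge=54 → close Briarlake (overflow 46)
  53÷1 = 53 each, +1 to first 0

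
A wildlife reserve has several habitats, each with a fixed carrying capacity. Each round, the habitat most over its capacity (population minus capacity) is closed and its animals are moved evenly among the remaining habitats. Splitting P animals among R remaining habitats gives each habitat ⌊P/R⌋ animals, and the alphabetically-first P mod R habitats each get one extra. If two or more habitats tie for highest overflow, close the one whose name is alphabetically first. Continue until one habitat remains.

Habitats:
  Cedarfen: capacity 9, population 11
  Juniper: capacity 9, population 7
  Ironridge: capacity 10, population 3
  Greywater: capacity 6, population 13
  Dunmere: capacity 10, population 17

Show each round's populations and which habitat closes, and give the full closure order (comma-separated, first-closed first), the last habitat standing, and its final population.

Round 1: Cedarfen=11 Dunmere=17 Greywater=13 Ironridge=3 Juniper=7 → close Dunmere (overflow 7)
  17÷4 = 4 each, +1 to first 1
Round 2: Cedarfen=16 Greywater=17 Ironridge=7 Juniper=11 → close Greywater (overflow 11)
  17÷3 = 5 each, +1 to first 2
Round 3: Cedarfen=22 Ironridge=13 Juniper=16 → close Cedarfen (overflow 13)
  22÷2 = 11 each, +1 to first 0
Round 4: Ironridge=24 Juniper=27 → close Juniper (overflow 18)
  27÷1 = 27 each, +1 to first 0

Closure order: Dunmere, Greywater, Cedarfen, Juniper
Last habitat: Ironridge with 51 animals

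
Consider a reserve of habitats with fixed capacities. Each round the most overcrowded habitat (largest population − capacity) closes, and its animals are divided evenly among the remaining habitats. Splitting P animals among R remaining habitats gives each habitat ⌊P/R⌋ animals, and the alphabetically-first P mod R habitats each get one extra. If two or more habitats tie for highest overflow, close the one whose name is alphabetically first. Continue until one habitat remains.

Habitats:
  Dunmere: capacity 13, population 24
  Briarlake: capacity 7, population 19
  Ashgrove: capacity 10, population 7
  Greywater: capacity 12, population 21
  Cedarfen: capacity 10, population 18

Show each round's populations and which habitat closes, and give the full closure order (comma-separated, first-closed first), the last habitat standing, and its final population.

Round 1: Ashgrove=7 Briarlake=19 Cedarfen=18 Dunmere=24 Greywater=21 → close Briarlake (overflow 12)
  19÷4 = 4 each, +1 to first 3
Round 2: Ashgrove=12 Cedarfen=23 Dunmere=29 Greywater=25 → close Dunmere (overflow 16)
  29÷3 = 9 each, +1 to first 2
Round 3: Ashgrove=22 Cedarfen=33 Greywater=34 → close Cedarfen (overflow 23)
  33÷2 = 16 each, +1 to first 1
Round 4: Ashgrove=39 Greywater=50 → close Greywater (overflow 38)
  50÷1 = 50 each, +1 to first 0

Closure order: Briarlake, Dunmere, Cedarfen, Greywater
Last habitat: Ashgrove with 89 animals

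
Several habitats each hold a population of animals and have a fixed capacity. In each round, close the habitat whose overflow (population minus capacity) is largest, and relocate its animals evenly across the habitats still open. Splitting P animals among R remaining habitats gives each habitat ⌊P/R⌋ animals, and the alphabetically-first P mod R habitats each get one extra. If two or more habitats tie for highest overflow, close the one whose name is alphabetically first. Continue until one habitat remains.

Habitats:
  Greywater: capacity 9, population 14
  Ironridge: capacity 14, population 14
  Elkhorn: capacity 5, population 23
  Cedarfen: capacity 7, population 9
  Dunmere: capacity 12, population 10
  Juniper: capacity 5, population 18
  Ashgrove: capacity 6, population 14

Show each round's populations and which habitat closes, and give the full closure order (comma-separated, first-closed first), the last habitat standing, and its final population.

Closure order: Elkhorn, Juniper, Ashgrove, Greywater, Cedarfen, Dunmere
Last habitat: Ironridge with 102 animals

Round 1: Ashgrove=14 Cedarfen=9 Dunmere=10 Elkhorn=23 Greywater=14 Ironridge=14 Juniper=18 → close Elkhorn (overflow 18)
  23÷6 = 3 each, +1 to first 5
Round 2: Ashgrove=18 Cedarfen=13 Dunmere=14 Greywater=18 Ironridge=18 Juniper=21 → close Juniper (overflow 16)
  21÷5 = 4 each, +1 to first 1
Round 3: Ashgrove=23 Cedarfen=17 Dunmere=18 Greywater=22 Ironridge=22 → close Ashgrove (overflow 17)
  23÷4 = 5 each, +1 to first 3
Round 4: Cedarfen=23 Dunmere=24 Greywater=28 Ironridge=27 → close Greywater (overflow 19)
  28÷3 = 9 each, +1 to first 1
Round 5: Cedarfen=33 Dunmere=33 Ironridge=36 → close Cedarfen (overflow 26)
  33÷2 = 16 each, +1 to first 1
Round 6: Dunmere=50 Ironridge=52 → close Dunmere (overflow 38)
  50÷1 = 50 each, +1 to first 0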